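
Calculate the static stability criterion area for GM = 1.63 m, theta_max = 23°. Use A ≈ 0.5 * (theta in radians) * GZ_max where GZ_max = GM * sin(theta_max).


Formula: GZ_max = GM * sin(theta); Area = 0.5 * theta_rad * GZ_max
Step 1 — GZ_max = 1.63 * sin(23°) = 1.63 * 0.390731 = 0.636892 m
Step 2 — theta_rad = 23 * pi/180 = 0.401426 rad
Step 3 — Area = 0.5 * 0.401426 * 0.636892 ≈ 0.12783 m·rad (5 s.f.)

0.12783 m·rad


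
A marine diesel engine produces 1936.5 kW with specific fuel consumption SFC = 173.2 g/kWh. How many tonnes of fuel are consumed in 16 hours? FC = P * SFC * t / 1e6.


Formula: FC (tonnes) = P * SFC * t / 1,000,000
Step 1 — P * SFC * t = 1936.5 * 173.2 * 16 = 5366428.8 g
Step 2 — FC (tonnes) = 5366428.8 / 1,000,000 ≈ 5.3664 tonnes (5 s.f.)

5.3664 tonnes


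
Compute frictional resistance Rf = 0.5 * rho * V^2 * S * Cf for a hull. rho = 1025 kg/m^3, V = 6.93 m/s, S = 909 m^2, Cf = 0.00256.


Formula: Rf = 0.5 * rho * V^2 * S * Cf
Step 1 — V^2 = 6.93^2 = 48.0249
Step 2 — 0.5 * rho * V^2 = 0.5 * 1025 * 48.0249 = 24612.76125
Step 3 — Rf = 24612.76125 * 909 * 0.00256 ≈ 57275 N (5 s.f.)

57275 N


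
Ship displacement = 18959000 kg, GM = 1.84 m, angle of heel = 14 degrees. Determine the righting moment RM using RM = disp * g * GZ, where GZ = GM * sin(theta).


Formula: GZ = GM * sin(theta); RM = disp * g * GZ
Step 1 — GZ = 1.84 * sin(14°) = 1.84 * 0.241922 = 0.445136 m
Step 2 — RM = 18959000 * 9.81 * 0.445136 ≈ 82790000 N·m (5 s.f.)

82790000 N·m


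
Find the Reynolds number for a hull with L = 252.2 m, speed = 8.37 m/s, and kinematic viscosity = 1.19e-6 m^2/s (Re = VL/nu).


Formula: Re = V * L / nu
Step 1 — V * L = 8.37 * 252.2 = 2110.914 m^2/s
Step 2 — Re = 2110.914 / 1.19e-6 = 1.77e+09

1.77e+09


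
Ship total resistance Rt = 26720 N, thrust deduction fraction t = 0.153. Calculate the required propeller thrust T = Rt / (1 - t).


Formula: T = Rt / (1 - t)
Step 1 — (1 - t) = 1 - 0.153 = 0.847
Step 2 — T = 26720 / 0.847 ≈ 31547 N (5 s.f.)

31547 N


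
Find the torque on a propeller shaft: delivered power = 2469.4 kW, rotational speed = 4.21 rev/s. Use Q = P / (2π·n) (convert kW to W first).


Formula: Q = P_W / (2 * pi * n)
Step 1 — P_W = 2469.4 kW * 1000 = 2469400.0 W
Step 2 — 2 * pi * n = 2 * pi * 4.21 = 26.45221
Step 3 — Q = 2469400.0 / 26.45221 ≈ 93353 N·m (5 s.f.)

93353 N·m


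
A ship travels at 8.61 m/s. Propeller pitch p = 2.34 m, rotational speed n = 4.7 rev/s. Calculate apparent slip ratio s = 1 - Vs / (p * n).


Formula: s = 1 - Vs / (p * n)
Step 1 — p * n = 2.34 * 4.7 = 10.998
Step 2 — Vs / (p*n) = 8.61 / 10.998 = 0.78287 (6 d.p.)
Step 3 — s = 1 - 0.78287 = 0.21713

0.21713


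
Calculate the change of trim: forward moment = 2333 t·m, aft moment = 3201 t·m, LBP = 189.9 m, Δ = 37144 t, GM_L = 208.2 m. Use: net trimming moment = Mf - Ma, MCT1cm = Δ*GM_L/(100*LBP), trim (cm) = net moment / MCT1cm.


Formula: net trimming moment = Mf - Ma; MCT1cm = Δ*GM_L/(100*LBP); trim = net moment / MCT1cm
Step 1 — net trimming moment = 2333 - 3201 = -868 t·m
Step 2 — MCT1cm = 37144 * 208.2 / (100 * 189.9) = 407.2344 t·m/cm
Step 3 — trim = -868 / 407.2344 ≈ -2.1315 cm (5 s.f.)

-2.1315 cm


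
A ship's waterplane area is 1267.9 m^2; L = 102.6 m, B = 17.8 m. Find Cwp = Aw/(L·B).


Formula: Cwp = Aw / (L * B)
Step 1 — L * B = 102.6 * 17.8 = 1826.28 m^2
Step 2 — Cwp = 1267.9 / 1826.28 ≈ 0.69425 (5 s.f.)

0.69425


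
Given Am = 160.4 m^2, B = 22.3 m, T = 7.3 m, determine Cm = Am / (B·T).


Formula: Cm = Am / (B * T)
Step 1 — B * T = 22.3 * 7.3 = 162.79 m^2
Step 2 — Cm = 160.4 / 162.79 ≈ 0.98532 (5 s.f.)

0.98532


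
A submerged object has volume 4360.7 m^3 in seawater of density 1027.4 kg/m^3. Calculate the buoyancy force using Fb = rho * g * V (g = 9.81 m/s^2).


Formula: Fb = rho * g * V
Substituting: Fb = 1027.4 * 9.81 * 4360.7
Intermediate: 1027.4 * 9.81 = 10078.794
Result: Fb = 10078.794 * 4360.7 ≈ 43951000 N (5 s.f.)

43951000 N


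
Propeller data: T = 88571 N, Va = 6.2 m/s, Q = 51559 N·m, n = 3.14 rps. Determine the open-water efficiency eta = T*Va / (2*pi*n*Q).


Formula: eta = T * Va / (2 * pi * n * Q)
Step 1 — numerator = T * Va = 88571 * 6.2 = 549140.2
Step 2 — 2 * pi * n = 2 * pi * 3.14 = 19.729202
Step 3 — denominator = 19.729202 * 51559 = 1017217.93
Step 4 — eta = 549140.2 / 1017217.93 ≈ 0.53985 (5 s.f.)

0.53985


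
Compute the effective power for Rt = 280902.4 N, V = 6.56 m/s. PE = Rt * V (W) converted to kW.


Formula: PE = Rt * V / 1000 (kW)
Step 1 — PE (W) = 280902.4 * 6.56 = 1842719.744 W
Step 2 — PE (kW) = 1842719.744 / 1000 ≈ 1842.7 kW (5 s.f.)

1842.7 kW


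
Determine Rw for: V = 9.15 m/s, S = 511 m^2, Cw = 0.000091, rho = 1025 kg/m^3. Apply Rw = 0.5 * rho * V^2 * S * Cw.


Formula: Rw = 0.5 * rho * V^2 * S * Cw
Step 1 — V^2 = 9.15^2 = 83.7225
Step 2 — 0.5 * rho * V^2 = 0.5 * 1025 * 83.7225 = 42907.78125
Step 3 — Rw = 42907.78125 * 511 * 0.000091 ≈ 1995.3 N (5 s.f.)

1995.3 N


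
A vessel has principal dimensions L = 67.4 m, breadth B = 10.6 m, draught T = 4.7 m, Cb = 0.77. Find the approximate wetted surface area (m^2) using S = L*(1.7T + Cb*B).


Formula: S = 1.7*L*T + V/T with V = Cb*L*B*T, i.e. S = L * (1.7*T + Cb*B)
Step 1 — 1.7*T = 1.7 * 4.7 = 7.99 m
Step 2 — Cb*B = 0.77 * 10.6 = 8.162 m
Step 3 — 1.7*T + Cb*B = 7.99 + 8.162 = 16.152 m
Step 4 — S = 67.4 * 16.152 ≈ 1088.6 m^2 (5 s.f.)

1088.6 m^2


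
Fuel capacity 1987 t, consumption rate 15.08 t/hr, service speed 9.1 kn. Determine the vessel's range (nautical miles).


Formula: endurance = fuel / rate; range = endurance * speed
Step 1 — endurance = 1987 / 15.08 = 131.7639 hours
Step 2 — range = 131.7639 * 9.1 ≈ 1199.1 nautical miles (5 s.f.)

1199.1 NM


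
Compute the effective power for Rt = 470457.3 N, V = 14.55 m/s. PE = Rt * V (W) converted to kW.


Formula: PE = Rt * V / 1000 (kW)
Step 1 — PE (W) = 470457.3 * 14.55 = 6845153.715 W
Step 2 — PE (kW) = 6845153.715 / 1000 ≈ 6845.2 kW (5 s.f.)

6845.2 kW


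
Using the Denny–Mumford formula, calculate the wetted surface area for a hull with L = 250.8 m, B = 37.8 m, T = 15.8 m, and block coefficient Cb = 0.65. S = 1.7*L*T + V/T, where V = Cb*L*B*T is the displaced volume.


Formula: S = 1.7*L*T + V/T with V = Cb*L*B*T, i.e. S = L * (1.7*T + Cb*B)
Step 1 — 1.7*T = 1.7 * 15.8 = 26.86 m
Step 2 — Cb*B = 0.65 * 37.8 = 24.57 m
Step 3 — 1.7*T + Cb*B = 26.86 + 24.57 = 51.43 m
Step 4 — S = 250.8 * 51.43 ≈ 12899 m^2 (5 s.f.)

12899 m^2


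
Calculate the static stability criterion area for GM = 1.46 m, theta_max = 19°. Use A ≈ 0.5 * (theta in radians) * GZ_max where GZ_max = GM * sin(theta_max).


Formula: GZ_max = GM * sin(theta); Area = 0.5 * theta_rad * GZ_max
Step 1 — GZ_max = 1.46 * sin(19°) = 1.46 * 0.325568 = 0.475329 m
Step 2 — theta_rad = 19 * pi/180 = 0.331613 rad
Step 3 — Area = 0.5 * 0.331613 * 0.475329 ≈ 0.078813 m·rad (5 s.f.)

0.078813 m·rad


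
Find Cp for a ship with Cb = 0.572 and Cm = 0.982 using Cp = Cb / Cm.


Formula: Cp = Cb / Cm
Substituting: Cp = 0.572 / 0.982
Result: Cp ≈ 0.58248 (5 s.f.)

0.58248


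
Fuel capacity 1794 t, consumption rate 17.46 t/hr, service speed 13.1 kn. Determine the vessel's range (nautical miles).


Formula: endurance = fuel / rate; range = endurance * speed
Step 1 — endurance = 1794 / 17.46 = 102.7491 hours
Step 2 — range = 102.7491 * 13.1 ≈ 1346.0 nautical miles (5 s.f.)

1346.0 NM


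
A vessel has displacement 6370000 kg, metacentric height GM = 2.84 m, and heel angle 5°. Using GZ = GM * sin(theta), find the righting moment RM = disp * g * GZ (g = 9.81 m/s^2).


Formula: GZ = GM * sin(theta); RM = disp * g * GZ
Step 1 — GZ = 2.84 * sin(5°) = 2.84 * 0.087156 = 0.247523 m
Step 2 — RM = 6370000 * 9.81 * 0.247523 ≈ 15468000 N·m (5 s.f.)

15468000 N·m


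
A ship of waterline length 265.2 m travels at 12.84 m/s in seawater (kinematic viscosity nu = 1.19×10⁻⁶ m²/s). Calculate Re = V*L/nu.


Formula: Re = V * L / nu
Step 1 — V * L = 12.84 * 265.2 = 3405.168 m^2/s
Step 2 — Re = 3405.168 / 1.19e-6 = 2.86e+09

2.86e+09


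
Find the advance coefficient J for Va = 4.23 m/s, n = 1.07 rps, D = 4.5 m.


Formula: J = Va / (n * D)
Step 1 — n * D = 1.07 * 4.5 = 4.815
Step 2 — J = 4.23 / 4.815 ≈ 0.87850 (5 s.f.)

0.87850


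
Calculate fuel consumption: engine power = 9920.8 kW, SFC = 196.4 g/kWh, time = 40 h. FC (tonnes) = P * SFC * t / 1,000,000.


Formula: FC (tonnes) = P * SFC * t / 1,000,000
Step 1 — P * SFC * t = 9920.8 * 196.4 * 40 = 77937804.8 g
Step 2 — FC (tonnes) = 77937804.8 / 1,000,000 ≈ 77.938 tonnes (5 s.f.)

77.938 tonnes


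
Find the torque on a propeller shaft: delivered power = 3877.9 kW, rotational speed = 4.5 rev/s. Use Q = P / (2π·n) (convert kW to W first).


Formula: Q = P_W / (2 * pi * n)
Step 1 — P_W = 3877.9 kW * 1000 = 3877900.0 W
Step 2 — 2 * pi * n = 2 * pi * 4.5 = 28.274334
Step 3 — Q = 3877900.0 / 28.274334 ≈ 137150 N·m (5 s.f.)

137150 N·m


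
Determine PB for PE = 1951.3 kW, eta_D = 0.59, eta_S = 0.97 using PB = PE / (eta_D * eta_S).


Formula: PB = PE / (eta_D * eta_S)
Step 1 — combined efficiency = eta_D * eta_S = 0.59 * 0.97 = 0.5723
Step 2 — PB = 1951.3 / 0.5723 ≈ 3409.6 kW (5 s.f.)

3409.6 kW


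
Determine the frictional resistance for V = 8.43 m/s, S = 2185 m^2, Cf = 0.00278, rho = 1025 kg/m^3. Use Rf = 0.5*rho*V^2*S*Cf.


Formula: Rf = 0.5 * rho * V^2 * S * Cf
Step 1 — V^2 = 8.43^2 = 71.0649
Step 2 — 0.5 * rho * V^2 = 0.5 * 1025 * 71.0649 = 36420.76125
Step 3 — Rf = 36420.76125 * 2185 * 0.00278 ≈ 221230 N (5 s.f.)

221230 N


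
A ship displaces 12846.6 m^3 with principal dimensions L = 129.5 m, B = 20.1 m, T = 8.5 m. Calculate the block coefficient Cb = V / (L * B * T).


Formula: Cb = V / (L * B * T)
Step 1 — L * B * T = 129.5 * 20.1 * 8.5 = 22125.075 m^3
Step 2 — Cb = 12846.6 / 22125.075 ≈ 0.58064 (5 s.f.)

0.58064


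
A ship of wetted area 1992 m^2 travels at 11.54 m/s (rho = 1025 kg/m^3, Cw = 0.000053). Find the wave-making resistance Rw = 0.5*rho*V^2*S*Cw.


Formula: Rw = 0.5 * rho * V^2 * S * Cw
Step 1 — V^2 = 11.54^2 = 133.1716
Step 2 — 0.5 * rho * V^2 = 0.5 * 1025 * 133.1716 = 68250.445
Step 3 — Rw = 68250.445 * 1992 * 0.000053 ≈ 7205.6 N (5 s.f.)

7205.6 N


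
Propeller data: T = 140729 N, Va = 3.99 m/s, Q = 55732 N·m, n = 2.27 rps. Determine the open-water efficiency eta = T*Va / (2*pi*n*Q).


Formula: eta = T * Va / (2 * pi * n * Q)
Step 1 — numerator = T * Va = 140729 * 3.99 = 561508.71
Step 2 — 2 * pi * n = 2 * pi * 2.27 = 14.262831
Step 3 — denominator = 14.262831 * 55732 = 794896.1
Step 4 — eta = 561508.71 / 794896.1 ≈ 0.70639 (5 s.f.)

0.70639


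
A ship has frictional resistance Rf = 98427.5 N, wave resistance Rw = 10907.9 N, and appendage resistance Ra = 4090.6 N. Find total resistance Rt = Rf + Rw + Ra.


Formula: Rt = Rf + Rw + Ra
Substituting: Rt = 98427.5 + 10907.9 + 4090.6
Result: Rt = 113426.0 N

113426.0 N


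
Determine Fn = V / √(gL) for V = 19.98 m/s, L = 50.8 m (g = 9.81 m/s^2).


Formula: Fn = V / sqrt(g * L)
Step 1 — g * L = 9.81 * 50.8 = 498.348
Step 2 — sqrt(g * L) = sqrt(498.348) = 22.323709
Step 3 — Fn = 19.98 / 22.323709 ≈ 0.89501 (5 s.f.)

0.89501


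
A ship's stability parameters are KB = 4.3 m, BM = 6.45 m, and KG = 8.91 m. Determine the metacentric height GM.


Formula: GM = KB + BM - KG
Step 1 — KM = KB + BM = 4.3 + 6.45 = 10.75 m
Step 2 — GM = KM - KG = 10.75 - 8.91 = 1.84 m

1.84 m


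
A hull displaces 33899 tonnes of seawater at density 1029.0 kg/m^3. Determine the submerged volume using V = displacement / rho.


Formula: V = mass / rho
Step 1 — convert tonnes to kg: 33899 t * 1000 = 33899000 kg
Step 2 — V = 33899000 / 1029.0 ≈ 32944 m^3 (5 s.f.)

32944 m^3


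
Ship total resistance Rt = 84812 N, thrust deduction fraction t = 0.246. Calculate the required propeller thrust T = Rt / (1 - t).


Formula: T = Rt / (1 - t)
Step 1 — (1 - t) = 1 - 0.246 = 0.754
Step 2 — T = 84812 / 0.754 ≈ 112480 N (5 s.f.)

112480 N


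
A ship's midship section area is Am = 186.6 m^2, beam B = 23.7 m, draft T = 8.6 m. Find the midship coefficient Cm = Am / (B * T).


Formula: Cm = Am / (B * T)
Step 1 — B * T = 23.7 * 8.6 = 203.82 m^2
Step 2 — Cm = 186.6 / 203.82 ≈ 0.91551 (5 s.f.)

0.91551


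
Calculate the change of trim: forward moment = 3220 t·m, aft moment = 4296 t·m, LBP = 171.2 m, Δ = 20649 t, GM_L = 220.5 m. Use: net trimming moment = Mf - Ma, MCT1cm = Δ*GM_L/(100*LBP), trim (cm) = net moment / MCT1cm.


Formula: net trimming moment = Mf - Ma; MCT1cm = Δ*GM_L/(100*LBP); trim = net moment / MCT1cm
Step 1 — net trimming moment = 3220 - 4296 = -1076 t·m
Step 2 — MCT1cm = 20649 * 220.5 / (100 * 171.2) = 265.9524 t·m/cm
Step 3 — trim = -1076 / 265.9524 ≈ -4.0458 cm (5 s.f.)

-4.0458 cm


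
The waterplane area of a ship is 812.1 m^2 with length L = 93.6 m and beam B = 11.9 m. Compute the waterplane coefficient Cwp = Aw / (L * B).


Formula: Cwp = Aw / (L * B)
Step 1 — L * B = 93.6 * 11.9 = 1113.84 m^2
Step 2 — Cwp = 812.1 / 1113.84 ≈ 0.72910 (5 s.f.)

0.72910


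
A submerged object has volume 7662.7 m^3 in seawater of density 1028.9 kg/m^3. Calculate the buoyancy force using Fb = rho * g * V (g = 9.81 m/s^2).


Formula: Fb = rho * g * V
Substituting: Fb = 1028.9 * 9.81 * 7662.7
Intermediate: 1028.9 * 9.81 = 10093.509
Result: Fb = 10093.509 * 7662.7 ≈ 77344000 N (5 s.f.)

77344000 N


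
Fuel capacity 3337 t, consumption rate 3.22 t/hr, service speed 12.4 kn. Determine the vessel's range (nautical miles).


Formula: endurance = fuel / rate; range = endurance * speed
Step 1 — endurance = 3337 / 3.22 = 1036.3354 hours
Step 2 — range = 1036.3354 * 12.4 ≈ 12851 nautical miles (5 s.f.)

12851 NM


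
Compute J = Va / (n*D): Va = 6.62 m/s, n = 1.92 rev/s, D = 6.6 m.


Formula: J = Va / (n * D)
Step 1 — n * D = 1.92 * 6.6 = 12.672
Step 2 — J = 6.62 / 12.672 ≈ 0.52241 (5 s.f.)

0.52241


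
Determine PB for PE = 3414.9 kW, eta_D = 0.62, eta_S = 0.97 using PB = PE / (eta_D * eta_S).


Formula: PB = PE / (eta_D * eta_S)
Step 1 — combined efficiency = eta_D * eta_S = 0.62 * 0.97 = 0.6014
Step 2 — PB = 3414.9 / 0.6014 ≈ 5678.3 kW (5 s.f.)

5678.3 kW


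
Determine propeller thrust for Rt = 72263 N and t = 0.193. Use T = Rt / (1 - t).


Formula: T = Rt / (1 - t)
Step 1 — (1 - t) = 1 - 0.193 = 0.807
Step 2 — T = 72263 / 0.807 ≈ 89545 N (5 s.f.)

89545 N


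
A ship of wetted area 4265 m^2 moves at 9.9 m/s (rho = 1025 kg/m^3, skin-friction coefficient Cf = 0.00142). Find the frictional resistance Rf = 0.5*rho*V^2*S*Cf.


Formula: Rf = 0.5 * rho * V^2 * S * Cf
Step 1 — V^2 = 9.9^2 = 98.01
Step 2 — 0.5 * rho * V^2 = 0.5 * 1025 * 98.01 = 50230.125
Step 3 — Rf = 50230.125 * 4265 * 0.00142 ≈ 304210 N (5 s.f.)

304210 N


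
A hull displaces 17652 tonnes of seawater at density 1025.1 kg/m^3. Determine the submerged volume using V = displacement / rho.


Formula: V = mass / rho
Step 1 — convert tonnes to kg: 17652 t * 1000 = 17652000 kg
Step 2 — V = 17652000 / 1025.1 ≈ 17220 m^3 (5 s.f.)

17220 m^3


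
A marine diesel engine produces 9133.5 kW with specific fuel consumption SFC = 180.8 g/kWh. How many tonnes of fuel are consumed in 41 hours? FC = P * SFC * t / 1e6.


Formula: FC (tonnes) = P * SFC * t / 1,000,000
Step 1 — P * SFC * t = 9133.5 * 180.8 * 41 = 67704808.8 g
Step 2 — FC (tonnes) = 67704808.8 / 1,000,000 ≈ 67.705 tonnes (5 s.f.)

67.705 tonnes


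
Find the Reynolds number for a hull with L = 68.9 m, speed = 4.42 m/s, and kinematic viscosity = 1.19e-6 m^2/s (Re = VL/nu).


Formula: Re = V * L / nu
Step 1 — V * L = 4.42 * 68.9 = 304.538 m^2/s
Step 2 — Re = 304.538 / 1.19e-6 = 2.56e+08

2.56e+08


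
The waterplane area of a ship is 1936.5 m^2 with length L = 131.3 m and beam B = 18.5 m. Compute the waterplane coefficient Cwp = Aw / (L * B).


Formula: Cwp = Aw / (L * B)
Step 1 — L * B = 131.3 * 18.5 = 2429.05 m^2
Step 2 — Cwp = 1936.5 / 2429.05 ≈ 0.79723 (5 s.f.)

0.79723


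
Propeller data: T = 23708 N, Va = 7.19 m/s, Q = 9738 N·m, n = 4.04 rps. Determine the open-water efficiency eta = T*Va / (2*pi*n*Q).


Formula: eta = T * Va / (2 * pi * n * Q)
Step 1 — numerator = T * Va = 23708 * 7.19 = 170460.52
Step 2 — 2 * pi * n = 2 * pi * 4.04 = 25.384069
Step 3 — denominator = 25.384069 * 9738 = 247190.06
Step 4 — eta = 170460.52 / 247190.06 ≈ 0.68959 (5 s.f.)

0.68959


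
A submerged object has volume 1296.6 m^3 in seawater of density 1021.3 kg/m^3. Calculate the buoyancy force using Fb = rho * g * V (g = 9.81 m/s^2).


Formula: Fb = rho * g * V
Substituting: Fb = 1021.3 * 9.81 * 1296.6
Intermediate: 1021.3 * 9.81 = 10018.953
Result: Fb = 10018.953 * 1296.6 ≈ 12991000 N (5 s.f.)

12991000 N


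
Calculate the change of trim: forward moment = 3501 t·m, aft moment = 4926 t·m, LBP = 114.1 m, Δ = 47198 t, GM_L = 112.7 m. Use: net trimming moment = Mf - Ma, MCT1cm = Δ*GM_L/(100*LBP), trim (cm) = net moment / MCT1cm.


Formula: net trimming moment = Mf - Ma; MCT1cm = Δ*GM_L/(100*LBP); trim = net moment / MCT1cm
Step 1 — net trimming moment = 3501 - 4926 = -1425 t·m
Step 2 — MCT1cm = 47198 * 112.7 / (100 * 114.1) = 466.1888 t·m/cm
Step 3 — trim = -1425 / 466.1888 ≈ -3.0567 cm (5 s.f.)

-3.0567 cm


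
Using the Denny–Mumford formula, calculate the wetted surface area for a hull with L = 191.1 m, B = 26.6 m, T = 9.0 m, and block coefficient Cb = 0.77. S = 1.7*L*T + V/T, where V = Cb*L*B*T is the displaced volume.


Formula: S = 1.7*L*T + V/T with V = Cb*L*B*T, i.e. S = L * (1.7*T + Cb*B)
Step 1 — 1.7*T = 1.7 * 9.0 = 15.3 m
Step 2 — Cb*B = 0.77 * 26.6 = 20.482 m
Step 3 — 1.7*T + Cb*B = 15.3 + 20.482 = 35.782 m
Step 4 — S = 191.1 * 35.782 ≈ 6837.9 m^2 (5 s.f.)

6837.9 m^2


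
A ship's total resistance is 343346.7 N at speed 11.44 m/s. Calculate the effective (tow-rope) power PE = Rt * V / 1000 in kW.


Formula: PE = Rt * V / 1000 (kW)
Step 1 — PE (W) = 343346.7 * 11.44 = 3927886.248 W
Step 2 — PE (kW) = 3927886.248 / 1000 ≈ 3927.9 kW (5 s.f.)

3927.9 kW


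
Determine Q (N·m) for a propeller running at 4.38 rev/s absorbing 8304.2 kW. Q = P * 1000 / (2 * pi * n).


Formula: Q = P_W / (2 * pi * n)
Step 1 — P_W = 8304.2 kW * 1000 = 8304200.0 W
Step 2 — 2 * pi * n = 2 * pi * 4.38 = 27.520352
Step 3 — Q = 8304200.0 / 27.520352 ≈ 301750 N·m (5 s.f.)

301750 N·m


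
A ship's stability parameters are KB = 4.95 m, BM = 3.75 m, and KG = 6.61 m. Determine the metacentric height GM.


Formula: GM = KB + BM - KG
Step 1 — KM = KB + BM = 4.95 + 3.75 = 8.7 m
Step 2 — GM = KM - KG = 8.7 - 6.61 = 2.09 m

2.09 m


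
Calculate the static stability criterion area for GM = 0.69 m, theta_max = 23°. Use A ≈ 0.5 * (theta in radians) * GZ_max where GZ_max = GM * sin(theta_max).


Formula: GZ_max = GM * sin(theta); Area = 0.5 * theta_rad * GZ_max
Step 1 — GZ_max = 0.69 * sin(23°) = 0.69 * 0.390731 = 0.269604 m
Step 2 — theta_rad = 23 * pi/180 = 0.401426 rad
Step 3 — Area = 0.5 * 0.401426 * 0.269604 ≈ 0.054113 m·rad (5 s.f.)

0.054113 m·rad


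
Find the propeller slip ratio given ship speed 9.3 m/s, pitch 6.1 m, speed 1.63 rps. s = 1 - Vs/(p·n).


Formula: s = 1 - Vs / (p * n)
Step 1 — p * n = 6.1 * 1.63 = 9.943
Step 2 — Vs / (p*n) = 9.3 / 9.943 = 0.935331 (6 d.p.)
Step 3 — s = 1 - 0.935331 = 0.064669

0.064669


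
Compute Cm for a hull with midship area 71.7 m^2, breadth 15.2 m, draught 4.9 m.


Formula: Cm = Am / (B * T)
Step 1 — B * T = 15.2 * 4.9 = 74.48 m^2
Step 2 — Cm = 71.7 / 74.48 ≈ 0.96267 (5 s.f.)

0.96267


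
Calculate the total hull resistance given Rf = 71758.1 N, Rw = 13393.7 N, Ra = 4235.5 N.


Formula: Rt = Rf + Rw + Ra
Substituting: Rt = 71758.1 + 13393.7 + 4235.5
Result: Rt = 89387.3 N

89387.3 N


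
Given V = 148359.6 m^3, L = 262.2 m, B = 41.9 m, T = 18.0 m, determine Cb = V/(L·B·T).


Formula: Cb = V / (L * B * T)
Step 1 — L * B * T = 262.2 * 41.9 * 18.0 = 197751.24 m^3
Step 2 — Cb = 148359.6 / 197751.24 ≈ 0.75023 (5 s.f.)

0.75023


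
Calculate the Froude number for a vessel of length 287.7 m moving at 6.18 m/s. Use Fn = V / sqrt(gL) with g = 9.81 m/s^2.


Formula: Fn = V / sqrt(g * L)
Step 1 — g * L = 9.81 * 287.7 = 2822.337
Step 2 — sqrt(g * L) = sqrt(2822.337) = 53.125672
Step 3 — Fn = 6.18 / 53.125672 ≈ 0.11633 (5 s.f.)

0.11633


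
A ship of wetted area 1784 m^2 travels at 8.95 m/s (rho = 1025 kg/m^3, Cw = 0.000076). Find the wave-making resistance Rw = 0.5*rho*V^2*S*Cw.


Formula: Rw = 0.5 * rho * V^2 * S * Cw
Step 1 — V^2 = 8.95^2 = 80.1025
Step 2 — 0.5 * rho * V^2 = 0.5 * 1025 * 80.1025 = 41052.53125
Step 3 — Rw = 41052.53125 * 1784 * 0.000076 ≈ 5566.1 N (5 s.f.)

5566.1 N


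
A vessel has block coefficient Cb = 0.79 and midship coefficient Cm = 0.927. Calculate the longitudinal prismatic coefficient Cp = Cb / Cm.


Formula: Cp = Cb / Cm
Substituting: Cp = 0.79 / 0.927
Result: Cp ≈ 0.85221 (5 s.f.)

0.85221


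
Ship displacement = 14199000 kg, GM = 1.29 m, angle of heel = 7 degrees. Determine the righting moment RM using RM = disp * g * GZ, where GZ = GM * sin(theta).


Formula: GZ = GM * sin(theta); RM = disp * g * GZ
Step 1 — GZ = 1.29 * sin(7°) = 1.29 * 0.121869 = 0.157211 m
Step 2 — RM = 14199000 * 9.81 * 0.157211 ≈ 21898000 N·m (5 s.f.)

21898000 N·m


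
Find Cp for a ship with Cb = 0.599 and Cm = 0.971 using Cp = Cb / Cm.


Formula: Cp = Cb / Cm
Substituting: Cp = 0.599 / 0.971
Result: Cp ≈ 0.61689 (5 s.f.)

0.61689


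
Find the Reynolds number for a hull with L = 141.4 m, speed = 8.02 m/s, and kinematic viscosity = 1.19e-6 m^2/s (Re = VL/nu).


Formula: Re = V * L / nu
Step 1 — V * L = 8.02 * 141.4 = 1134.028 m^2/s
Step 2 — Re = 1134.028 / 1.19e-6 = 9.53e+08

9.53e+08


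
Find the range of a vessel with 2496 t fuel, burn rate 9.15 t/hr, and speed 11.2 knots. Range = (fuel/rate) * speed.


Formula: endurance = fuel / rate; range = endurance * speed
Step 1 — endurance = 2496 / 9.15 = 272.7869 hours
Step 2 — range = 272.7869 * 11.2 ≈ 3055.2 nautical miles (5 s.f.)

3055.2 NM


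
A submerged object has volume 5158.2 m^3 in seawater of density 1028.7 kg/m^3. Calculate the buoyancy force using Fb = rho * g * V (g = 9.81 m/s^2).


Formula: Fb = rho * g * V
Substituting: Fb = 1028.7 * 9.81 * 5158.2
Intermediate: 1028.7 * 9.81 = 10091.547
Result: Fb = 10091.547 * 5158.2 ≈ 52054000 N (5 s.f.)

52054000 N


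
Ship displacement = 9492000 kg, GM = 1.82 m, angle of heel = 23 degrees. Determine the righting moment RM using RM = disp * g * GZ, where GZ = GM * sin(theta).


Formula: GZ = GM * sin(theta); RM = disp * g * GZ
Step 1 — GZ = 1.82 * sin(23°) = 1.82 * 0.390731 = 0.71113 m
Step 2 — RM = 9492000 * 9.81 * 0.71113 ≈ 66218000 N·m (5 s.f.)

66218000 N·m


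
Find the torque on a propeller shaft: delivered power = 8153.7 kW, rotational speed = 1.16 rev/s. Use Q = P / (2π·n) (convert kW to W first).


Formula: Q = P_W / (2 * pi * n)
Step 1 — P_W = 8153.7 kW * 1000 = 8153700.0 W
Step 2 — 2 * pi * n = 2 * pi * 1.16 = 7.288495
Step 3 — Q = 8153700.0 / 7.288495 ≈ 1118700 N·m (5 s.f.)

1118700 N·m


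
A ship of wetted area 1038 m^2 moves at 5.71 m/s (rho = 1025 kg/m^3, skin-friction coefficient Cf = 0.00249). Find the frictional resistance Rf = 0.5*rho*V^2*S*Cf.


Formula: Rf = 0.5 * rho * V^2 * S * Cf
Step 1 — V^2 = 5.71^2 = 32.6041
Step 2 — 0.5 * rho * V^2 = 0.5 * 1025 * 32.6041 = 16709.60125
Step 3 — Rf = 16709.60125 * 1038 * 0.00249 ≈ 43188 N (5 s.f.)

43188 N


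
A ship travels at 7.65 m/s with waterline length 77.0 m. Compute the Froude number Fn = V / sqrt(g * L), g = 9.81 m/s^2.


Formula: Fn = V / sqrt(g * L)
Step 1 — g * L = 9.81 * 77.0 = 755.37
Step 2 — sqrt(g * L) = sqrt(755.37) = 27.483995
Step 3 — Fn = 7.65 / 27.483995 ≈ 0.27834 (5 s.f.)

0.27834


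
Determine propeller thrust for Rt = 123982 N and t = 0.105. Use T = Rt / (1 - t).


Formula: T = Rt / (1 - t)
Step 1 — (1 - t) = 1 - 0.105 = 0.895
Step 2 — T = 123982 / 0.895 ≈ 138530 N (5 s.f.)

138530 N


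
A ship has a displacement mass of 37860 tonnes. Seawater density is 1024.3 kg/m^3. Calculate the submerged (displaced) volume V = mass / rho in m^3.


Formula: V = mass / rho
Step 1 — convert tonnes to kg: 37860 t * 1000 = 37860000 kg
Step 2 — V = 37860000 / 1024.3 ≈ 36962 m^3 (5 s.f.)

36962 m^3


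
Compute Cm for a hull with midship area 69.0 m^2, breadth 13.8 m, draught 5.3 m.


Formula: Cm = Am / (B * T)
Step 1 — B * T = 13.8 * 5.3 = 73.14 m^2
Step 2 — Cm = 69.0 / 73.14 ≈ 0.94340 (5 s.f.)

0.94340


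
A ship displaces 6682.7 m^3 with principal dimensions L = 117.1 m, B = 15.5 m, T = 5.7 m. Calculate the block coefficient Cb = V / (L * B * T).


Formula: Cb = V / (L * B * T)
Step 1 — L * B * T = 117.1 * 15.5 * 5.7 = 10345.785 m^3
Step 2 — Cb = 6682.7 / 10345.785 ≈ 0.64593 (5 s.f.)

0.64593


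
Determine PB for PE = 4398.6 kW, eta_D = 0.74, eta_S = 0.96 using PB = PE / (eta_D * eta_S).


Formula: PB = PE / (eta_D * eta_S)
Step 1 — combined efficiency = eta_D * eta_S = 0.74 * 0.96 = 0.7104
Step 2 — PB = 4398.6 / 0.7104 ≈ 6191.7 kW (5 s.f.)

6191.7 kW


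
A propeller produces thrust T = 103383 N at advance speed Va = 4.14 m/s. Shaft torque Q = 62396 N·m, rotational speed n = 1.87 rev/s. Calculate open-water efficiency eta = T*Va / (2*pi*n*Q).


Formula: eta = T * Va / (2 * pi * n * Q)
Step 1 — numerator = T * Va = 103383 * 4.14 = 428005.62
Step 2 — 2 * pi * n = 2 * pi * 1.87 = 11.749557
Step 3 — denominator = 11.749557 * 62396 = 733125.36
Step 4 — eta = 428005.62 / 733125.36 ≈ 0.58381 (5 s.f.)

0.58381


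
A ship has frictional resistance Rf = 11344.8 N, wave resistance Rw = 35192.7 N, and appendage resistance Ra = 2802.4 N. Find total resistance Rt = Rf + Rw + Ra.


Formula: Rt = Rf + Rw + Ra
Substituting: Rt = 11344.8 + 35192.7 + 2802.4
Result: Rt = 49339.9 N

49339.9 N


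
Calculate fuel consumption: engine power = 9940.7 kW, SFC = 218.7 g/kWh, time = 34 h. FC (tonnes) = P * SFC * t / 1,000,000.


Formula: FC (tonnes) = P * SFC * t / 1,000,000
Step 1 — P * SFC * t = 9940.7 * 218.7 * 34 = 73917057.06 g
Step 2 — FC (tonnes) = 73917057.06 / 1,000,000 ≈ 73.917 tonnes (5 s.f.)

73.917 tonnes


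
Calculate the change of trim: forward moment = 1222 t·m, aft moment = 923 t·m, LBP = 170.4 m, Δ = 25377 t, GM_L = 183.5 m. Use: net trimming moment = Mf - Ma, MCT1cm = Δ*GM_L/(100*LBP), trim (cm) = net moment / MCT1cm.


Formula: net trimming moment = Mf - Ma; MCT1cm = Δ*GM_L/(100*LBP); trim = net moment / MCT1cm
Step 1 — net trimming moment = 1222 - 923 = 299 t·m
Step 2 — MCT1cm = 25377 * 183.5 / (100 * 170.4) = 273.2793 t·m/cm
Step 3 — trim = 299 / 273.2793 ≈ 1.0941 cm (5 s.f.)

1.0941 cm


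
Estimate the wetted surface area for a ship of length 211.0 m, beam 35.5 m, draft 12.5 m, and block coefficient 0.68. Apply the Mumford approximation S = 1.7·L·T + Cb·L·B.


Formula: S = 1.7*L*T + V/T with V = Cb*L*B*T, i.e. S = L * (1.7*T + Cb*B)
Step 1 — 1.7*T = 1.7 * 12.5 = 21.25 m
Step 2 — Cb*B = 0.68 * 35.5 = 24.14 m
Step 3 — 1.7*T + Cb*B = 21.25 + 24.14 = 45.39 m
Step 4 — S = 211.0 * 45.39 ≈ 9577.3 m^2 (5 s.f.)

9577.3 m^2


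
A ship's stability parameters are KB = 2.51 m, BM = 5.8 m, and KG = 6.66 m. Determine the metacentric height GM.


Formula: GM = KB + BM - KG
Step 1 — KM = KB + BM = 2.51 + 5.8 = 8.31 m
Step 2 — GM = KM - KG = 8.31 - 6.66 = 1.65 m

1.65 m


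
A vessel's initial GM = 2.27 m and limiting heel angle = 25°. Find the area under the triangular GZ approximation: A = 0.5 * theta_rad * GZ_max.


Formula: GZ_max = GM * sin(theta); Area = 0.5 * theta_rad * GZ_max
Step 1 — GZ_max = 2.27 * sin(25°) = 2.27 * 0.422618 = 0.959343 m
Step 2 — theta_rad = 25 * pi/180 = 0.436332 rad
Step 3 — Area = 0.5 * 0.436332 * 0.959343 ≈ 0.20930 m·rad (5 s.f.)

0.20930 m·rad


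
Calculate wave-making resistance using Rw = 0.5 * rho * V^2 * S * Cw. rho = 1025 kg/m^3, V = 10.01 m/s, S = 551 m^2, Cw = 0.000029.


Formula: Rw = 0.5 * rho * V^2 * S * Cw
Step 1 — V^2 = 10.01^2 = 100.2001
Step 2 — 0.5 * rho * V^2 = 0.5 * 1025 * 100.2001 = 51352.55125
Step 3 — Rw = 51352.55125 * 551 * 0.000029 ≈ 820.56 N (5 s.f.)

820.56 N


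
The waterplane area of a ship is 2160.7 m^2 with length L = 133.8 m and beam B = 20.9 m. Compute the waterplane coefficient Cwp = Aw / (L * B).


Formula: Cwp = Aw / (L * B)
Step 1 — L * B = 133.8 * 20.9 = 2796.42 m^2
Step 2 — Cwp = 2160.7 / 2796.42 ≈ 0.77267 (5 s.f.)

0.77267


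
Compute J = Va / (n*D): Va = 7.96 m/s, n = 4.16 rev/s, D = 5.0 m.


Formula: J = Va / (n * D)
Step 1 — n * D = 4.16 * 5.0 = 20.8
Step 2 — J = 7.96 / 20.8 ≈ 0.38269 (5 s.f.)

0.38269


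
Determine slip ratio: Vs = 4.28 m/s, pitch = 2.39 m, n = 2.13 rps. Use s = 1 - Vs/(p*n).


Formula: s = 1 - Vs / (p * n)
Step 1 — p * n = 2.39 * 2.13 = 5.0907
Step 2 — Vs / (p*n) = 4.28 / 5.0907 = 0.840749 (6 d.p.)
Step 3 — s = 1 - 0.840749 = 0.159251

0.159251


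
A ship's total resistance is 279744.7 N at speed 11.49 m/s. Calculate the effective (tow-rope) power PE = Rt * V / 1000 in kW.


Formula: PE = Rt * V / 1000 (kW)
Step 1 — PE (W) = 279744.7 * 11.49 = 3214266.603 W
Step 2 — PE (kW) = 3214266.603 / 1000 ≈ 3214.3 kW (5 s.f.)

3214.3 kW


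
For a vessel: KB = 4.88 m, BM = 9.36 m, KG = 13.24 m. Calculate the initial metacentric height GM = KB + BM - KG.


Formula: GM = KB + BM - KG
Step 1 — KM = KB + BM = 4.88 + 9.36 = 14.24 m
Step 2 — GM = KM - KG = 14.24 - 13.24 = 1.0 m

1.0 m


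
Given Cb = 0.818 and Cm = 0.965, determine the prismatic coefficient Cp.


Formula: Cp = Cb / Cm
Substituting: Cp = 0.818 / 0.965
Result: Cp ≈ 0.84767 (5 s.f.)

0.84767


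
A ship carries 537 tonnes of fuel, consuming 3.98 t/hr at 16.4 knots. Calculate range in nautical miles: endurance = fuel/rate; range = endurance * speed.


Formula: endurance = fuel / rate; range = endurance * speed
Step 1 — endurance = 537 / 3.98 = 134.9246 hours
Step 2 — range = 134.9246 * 16.4 ≈ 2212.8 nautical miles (5 s.f.)

2212.8 NM


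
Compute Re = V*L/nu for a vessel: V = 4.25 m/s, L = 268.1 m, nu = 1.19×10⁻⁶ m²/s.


Formula: Re = V * L / nu
Step 1 — V * L = 4.25 * 268.1 = 1139.425 m^2/s
Step 2 — Re = 1139.425 / 1.19e-6 = 9.58e+08

9.58e+08


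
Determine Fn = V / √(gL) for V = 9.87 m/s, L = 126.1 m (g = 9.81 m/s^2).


Formula: Fn = V / sqrt(g * L)
Step 1 — g * L = 9.81 * 126.1 = 1237.041
Step 2 — sqrt(g * L) = sqrt(1237.041) = 35.171594
Step 3 — Fn = 9.87 / 35.171594 ≈ 0.28062 (5 s.f.)

0.28062


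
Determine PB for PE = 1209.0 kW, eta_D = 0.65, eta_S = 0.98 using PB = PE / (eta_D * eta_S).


Formula: PB = PE / (eta_D * eta_S)
Step 1 — combined efficiency = eta_D * eta_S = 0.65 * 0.98 = 0.637
Step 2 — PB = 1209.0 / 0.637 ≈ 1898.0 kW (5 s.f.)

1898.0 kW


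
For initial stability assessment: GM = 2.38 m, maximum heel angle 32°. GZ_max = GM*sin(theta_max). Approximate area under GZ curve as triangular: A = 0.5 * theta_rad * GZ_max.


Formula: GZ_max = GM * sin(theta); Area = 0.5 * theta_rad * GZ_max
Step 1 — GZ_max = 2.38 * sin(32°) = 2.38 * 0.529919 = 1.261207 m
Step 2 — theta_rad = 32 * pi/180 = 0.558505 rad
Step 3 — Area = 0.5 * 0.558505 * 1.261207 ≈ 0.35220 m·rad (5 s.f.)

0.35220 m·rad


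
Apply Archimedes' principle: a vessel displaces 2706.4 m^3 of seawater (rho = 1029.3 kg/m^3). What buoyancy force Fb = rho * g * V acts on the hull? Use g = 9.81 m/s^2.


Formula: Fb = rho * g * V
Substituting: Fb = 1029.3 * 9.81 * 2706.4
Intermediate: 1029.3 * 9.81 = 10097.433
Result: Fb = 10097.433 * 2706.4 ≈ 27328000 N (5 s.f.)

27328000 N


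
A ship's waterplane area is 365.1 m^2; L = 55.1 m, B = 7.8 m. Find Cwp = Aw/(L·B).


Formula: Cwp = Aw / (L * B)
Step 1 — L * B = 55.1 * 7.8 = 429.78 m^2
Step 2 — Cwp = 365.1 / 429.78 ≈ 0.84950 (5 s.f.)

0.84950


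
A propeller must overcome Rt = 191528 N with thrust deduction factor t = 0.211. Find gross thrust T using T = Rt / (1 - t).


Formula: T = Rt / (1 - t)
Step 1 — (1 - t) = 1 - 0.211 = 0.789
Step 2 — T = 191528 / 0.789 ≈ 242750 N (5 s.f.)

242750 N


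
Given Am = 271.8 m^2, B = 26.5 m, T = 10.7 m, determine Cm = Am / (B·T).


Formula: Cm = Am / (B * T)
Step 1 — B * T = 26.5 * 10.7 = 283.55 m^2
Step 2 — Cm = 271.8 / 283.55 ≈ 0.95856 (5 s.f.)

0.95856


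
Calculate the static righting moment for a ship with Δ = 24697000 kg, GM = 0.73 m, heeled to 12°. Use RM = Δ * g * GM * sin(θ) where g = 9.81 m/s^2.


Formula: GZ = GM * sin(theta); RM = disp * g * GZ
Step 1 — GZ = 0.73 * sin(12°) = 0.73 * 0.207912 = 0.151776 m
Step 2 — RM = 24697000 * 9.81 * 0.151776 ≈ 36772000 N·m (5 s.f.)

36772000 N·m


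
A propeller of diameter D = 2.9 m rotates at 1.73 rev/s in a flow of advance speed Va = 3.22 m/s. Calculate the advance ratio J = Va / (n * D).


Formula: J = Va / (n * D)
Step 1 — n * D = 1.73 * 2.9 = 5.017
Step 2 — J = 3.22 / 5.017 ≈ 0.64182 (5 s.f.)

0.64182


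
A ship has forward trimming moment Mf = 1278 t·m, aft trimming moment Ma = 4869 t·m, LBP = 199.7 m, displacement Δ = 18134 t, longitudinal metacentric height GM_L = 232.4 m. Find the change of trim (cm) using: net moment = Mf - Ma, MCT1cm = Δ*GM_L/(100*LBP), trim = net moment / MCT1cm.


Formula: net trimming moment = Mf - Ma; MCT1cm = Δ*GM_L/(100*LBP); trim = net moment / MCT1cm
Step 1 — net trimming moment = 1278 - 4869 = -3591 t·m
Step 2 — MCT1cm = 18134 * 232.4 / (100 * 199.7) = 211.0336 t·m/cm
Step 3 — trim = -3591 / 211.0336 ≈ -17.016 cm (5 s.f.)

-17.016 cm


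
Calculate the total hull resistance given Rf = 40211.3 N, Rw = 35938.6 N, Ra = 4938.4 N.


Formula: Rt = Rf + Rw + Ra
Substituting: Rt = 40211.3 + 35938.6 + 4938.4
Result: Rt = 81088.3 N

81088.3 N


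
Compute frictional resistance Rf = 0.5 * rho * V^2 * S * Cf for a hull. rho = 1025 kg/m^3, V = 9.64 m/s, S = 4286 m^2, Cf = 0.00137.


Formula: Rf = 0.5 * rho * V^2 * S * Cf
Step 1 — V^2 = 9.64^2 = 92.9296
Step 2 — 0.5 * rho * V^2 = 0.5 * 1025 * 92.9296 = 47626.42
Step 3 — Rf = 47626.42 * 4286 * 0.00137 ≈ 279650 N (5 s.f.)

279650 N


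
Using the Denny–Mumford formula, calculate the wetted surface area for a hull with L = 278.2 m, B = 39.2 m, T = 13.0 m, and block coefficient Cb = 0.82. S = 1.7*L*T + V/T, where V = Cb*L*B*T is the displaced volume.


Formula: S = 1.7*L*T + V/T with V = Cb*L*B*T, i.e. S = L * (1.7*T + Cb*B)
Step 1 — 1.7*T = 1.7 * 13.0 = 22.1 m
Step 2 — Cb*B = 0.82 * 39.2 = 32.144 m
Step 3 — 1.7*T + Cb*B = 22.1 + 32.144 = 54.244 m
Step 4 — S = 278.2 * 54.244 ≈ 15091 m^2 (5 s.f.)

15091 m^2


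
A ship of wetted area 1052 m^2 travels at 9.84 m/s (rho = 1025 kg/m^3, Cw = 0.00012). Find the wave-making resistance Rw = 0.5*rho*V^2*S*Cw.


Formula: Rw = 0.5 * rho * V^2 * S * Cw
Step 1 — V^2 = 9.84^2 = 96.8256
Step 2 — 0.5 * rho * V^2 = 0.5 * 1025 * 96.8256 = 49623.12
Step 3 — Rw = 49623.12 * 1052 * 0.00012 ≈ 6264.4 N (5 s.f.)

6264.4 N


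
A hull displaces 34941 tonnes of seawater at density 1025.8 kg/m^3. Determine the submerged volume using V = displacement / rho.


Formula: V = mass / rho
Step 1 — convert tonnes to kg: 34941 t * 1000 = 34941000 kg
Step 2 — V = 34941000 / 1025.8 ≈ 34062 m^3 (5 s.f.)

34062 m^3


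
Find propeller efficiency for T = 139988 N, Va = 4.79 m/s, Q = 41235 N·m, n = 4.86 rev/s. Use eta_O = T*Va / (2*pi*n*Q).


Formula: eta = T * Va / (2 * pi * n * Q)
Step 1 — numerator = T * Va = 139988 * 4.79 = 670542.52
Step 2 — 2 * pi * n = 2 * pi * 4.86 = 30.536281
Step 3 — denominator = 30.536281 * 41235 = 1259163.55
Step 4 — eta = 670542.52 / 1259163.55 ≈ 0.53253 (5 s.f.)

0.53253


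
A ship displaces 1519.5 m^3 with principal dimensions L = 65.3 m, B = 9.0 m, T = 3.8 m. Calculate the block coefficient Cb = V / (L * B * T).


Formula: Cb = V / (L * B * T)
Step 1 — L * B * T = 65.3 * 9.0 * 3.8 = 2233.26 m^3
Step 2 — Cb = 1519.5 / 2233.26 ≈ 0.68040 (5 s.f.)

0.68040


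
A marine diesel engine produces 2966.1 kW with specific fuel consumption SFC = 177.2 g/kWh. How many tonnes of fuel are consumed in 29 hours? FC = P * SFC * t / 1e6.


Formula: FC (tonnes) = P * SFC * t / 1,000,000
Step 1 — P * SFC * t = 2966.1 * 177.2 * 29 = 15242194.68 g
Step 2 — FC (tonnes) = 15242194.68 / 1,000,000 ≈ 15.242 tonnes (5 s.f.)

15.242 tonnes


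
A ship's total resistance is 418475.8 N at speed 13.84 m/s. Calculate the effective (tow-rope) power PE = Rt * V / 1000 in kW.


Formula: PE = Rt * V / 1000 (kW)
Step 1 — PE (W) = 418475.8 * 13.84 = 5791705.072 W
Step 2 — PE (kW) = 5791705.072 / 1000 ≈ 5791.7 kW (5 s.f.)

5791.7 kW


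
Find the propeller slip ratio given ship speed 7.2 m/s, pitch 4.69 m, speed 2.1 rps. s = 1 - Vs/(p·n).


Formula: s = 1 - Vs / (p * n)
Step 1 — p * n = 4.69 * 2.1 = 9.849
Step 2 — Vs / (p*n) = 7.2 / 9.849 = 0.731039 (6 d.p.)
Step 3 — s = 1 - 0.731039 = 0.268961

0.268961


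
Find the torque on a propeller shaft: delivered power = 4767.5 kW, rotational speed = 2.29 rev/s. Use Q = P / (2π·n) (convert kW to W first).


Formula: Q = P_W / (2 * pi * n)
Step 1 — P_W = 4767.5 kW * 1000 = 4767500.0 W
Step 2 — 2 * pi * n = 2 * pi * 2.29 = 14.388494
Step 3 — Q = 4767500.0 / 14.388494 ≈ 331340 N·m (5 s.f.)

331340 N·m


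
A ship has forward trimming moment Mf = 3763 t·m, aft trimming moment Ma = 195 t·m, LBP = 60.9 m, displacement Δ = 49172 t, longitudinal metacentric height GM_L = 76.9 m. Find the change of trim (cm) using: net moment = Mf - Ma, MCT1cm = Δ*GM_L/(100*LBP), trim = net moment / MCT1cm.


Formula: net trimming moment = Mf - Ma; MCT1cm = Δ*GM_L/(100*LBP); trim = net moment / MCT1cm
Step 1 — net trimming moment = 3763 - 195 = 3568 t·m
Step 2 — MCT1cm = 49172 * 76.9 / (100 * 60.9) = 620.9075 t·m/cm
Step 3 — trim = 3568 / 620.9075 ≈ 5.7464 cm (5 s.f.)

5.7464 cm


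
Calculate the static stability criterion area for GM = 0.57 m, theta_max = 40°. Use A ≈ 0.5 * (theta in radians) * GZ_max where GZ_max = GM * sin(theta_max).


Formula: GZ_max = GM * sin(theta); Area = 0.5 * theta_rad * GZ_max
Step 1 — GZ_max = 0.57 * sin(40°) = 0.57 * 0.642788 = 0.366389 m
Step 2 — theta_rad = 40 * pi/180 = 0.698132 rad
Step 3 — Area = 0.5 * 0.698132 * 0.366389 ≈ 0.12789 m·rad (5 s.f.)

0.12789 m·rad


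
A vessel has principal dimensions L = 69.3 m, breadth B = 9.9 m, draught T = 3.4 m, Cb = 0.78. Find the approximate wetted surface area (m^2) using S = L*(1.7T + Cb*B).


Formula: S = 1.7*L*T + V/T with V = Cb*L*B*T, i.e. S = L * (1.7*T + Cb*B)
Step 1 — 1.7*T = 1.7 * 3.4 = 5.78 m
Step 2 — Cb*B = 0.78 * 9.9 = 7.722 m
Step 3 — 1.7*T + Cb*B = 5.78 + 7.722 = 13.502 m
Step 4 — S = 69.3 * 13.502 ≈ 935.69 m^2 (5 s.f.)

935.69 m^2


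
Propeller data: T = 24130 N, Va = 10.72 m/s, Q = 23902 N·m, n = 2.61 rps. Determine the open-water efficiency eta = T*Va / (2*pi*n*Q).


Formula: eta = T * Va / (2 * pi * n * Q)
Step 1 — numerator = T * Va = 24130 * 10.72 = 258673.6
Step 2 — 2 * pi * n = 2 * pi * 2.61 = 16.399114
Step 3 — denominator = 16.399114 * 23902 = 391971.62
Step 4 — eta = 258673.6 / 391971.62 ≈ 0.65993 (5 s.f.)

0.65993


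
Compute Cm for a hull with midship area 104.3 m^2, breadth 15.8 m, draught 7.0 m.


Formula: Cm = Am / (B * T)
Step 1 — B * T = 15.8 * 7.0 = 110.6 m^2
Step 2 — Cm = 104.3 / 110.6 ≈ 0.94304 (5 s.f.)

0.94304
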